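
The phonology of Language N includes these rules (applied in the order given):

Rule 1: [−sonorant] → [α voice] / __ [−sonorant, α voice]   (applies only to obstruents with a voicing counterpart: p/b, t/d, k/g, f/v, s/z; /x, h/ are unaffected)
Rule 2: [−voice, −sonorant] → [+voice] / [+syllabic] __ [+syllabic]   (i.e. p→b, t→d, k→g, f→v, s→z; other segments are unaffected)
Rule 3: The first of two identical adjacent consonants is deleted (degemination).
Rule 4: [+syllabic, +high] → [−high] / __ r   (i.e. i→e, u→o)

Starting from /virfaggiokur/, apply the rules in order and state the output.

verfagiogor

Rule 1 (regressive voicing assimilation): no segment meets the environment; /virfaggiokur/ is unchanged.
Rule 2 (intervocalic voicing): /k/ is a voiceless obstruent between vowels /o/ and /u/, so it voices to [g]. /virfaggiokur/ → virfaggiogur.
Rule 3 (degemination): /gg/ is a geminate; the first /g/ deletes. /virfaggiogur/ → virfagiogur.
Rule 4 (pre-rhotic lowering): /i/ is a high vowel immediately before /r/, so it lowers to [e]. /u/ is a high vowel immediately before /r/, so it lowers to [o]. /virfagiogur/ → verfagiogor.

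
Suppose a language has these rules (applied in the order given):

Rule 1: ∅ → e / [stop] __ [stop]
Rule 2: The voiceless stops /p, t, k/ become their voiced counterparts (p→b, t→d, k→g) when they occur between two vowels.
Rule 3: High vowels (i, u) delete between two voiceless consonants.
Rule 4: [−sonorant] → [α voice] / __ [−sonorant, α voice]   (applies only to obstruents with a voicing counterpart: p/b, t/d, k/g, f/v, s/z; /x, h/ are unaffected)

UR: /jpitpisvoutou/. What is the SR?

jpidebizvoudou

Rule 1 (stop-cluster e-epenthesis): /t/ and /p/ form a stop–stop cluster, so [e] is inserted between them. /jpitpisvoutou/ → jpitepisvoutou.
Rule 2 (intervocalic voicing): /t/ is a voiceless stop between vowels /i/ and /e/, so it voices to [d]. /p/ is a voiceless stop between vowels /e/ and /i/, so it voices to [b]. /t/ is a voiceless stop between vowels /u/ and /o/, so it voices to [d]. /jpitepisvoutou/ → jpidebisvoudou.
Rule 3 (high vowel syncope): no segment meets the environment; /jpidebisvoudou/ is unchanged.
Rule 4 (regressive voicing assimilation): /s/ precedes the voiced obstruent /v/, so it voices to [z] by assimilation. /jpidebisvoudou/ → jpidebizvoudou.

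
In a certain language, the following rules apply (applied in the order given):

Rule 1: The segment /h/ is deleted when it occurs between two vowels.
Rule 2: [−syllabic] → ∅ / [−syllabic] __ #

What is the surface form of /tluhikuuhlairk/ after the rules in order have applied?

tluikuuhlair

Rule 1 (intervocalic h-deletion): /h/ occurs between vowels /u/ and /i/, so it deletes. /tluhikuuhlairk/ → tluikuuhlairk.
Rule 2 (final cluster simplification): /k/ is the second consonant of a word-final cluster /rk/, so it deletes. /tluikuuhlairk/ → tluikuuhlair.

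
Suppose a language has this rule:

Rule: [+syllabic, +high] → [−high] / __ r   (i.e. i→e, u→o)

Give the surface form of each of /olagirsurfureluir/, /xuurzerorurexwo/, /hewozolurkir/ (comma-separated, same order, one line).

/olagirsurfureluir/: /i/ is a high vowel immediately before /r/, so it lowers to [e]. /u/ is a high vowel immediately before /r/, so it lowers to [o]. /u/ is a high vowel immediately before /r/, so it lowers to [o]. /i/ is a high vowel immediately before /r/, so it lowers to [e]. → [olagersorforeluer].
/xuurzerorurexwo/: /u/ is a high vowel immediately before /r/, so it lowers to [o]. /u/ is a high vowel immediately before /r/, so it lowers to [o]. → [xuorzerororexwo].
/hewozolurkir/: /u/ is a high vowel immediately before /r/, so it lowers to [o]. /i/ is a high vowel immediately before /r/, so it lowers to [e]. → [hewozolorker].

olagersorforeluer, xuorzerororexwo, hewozolorker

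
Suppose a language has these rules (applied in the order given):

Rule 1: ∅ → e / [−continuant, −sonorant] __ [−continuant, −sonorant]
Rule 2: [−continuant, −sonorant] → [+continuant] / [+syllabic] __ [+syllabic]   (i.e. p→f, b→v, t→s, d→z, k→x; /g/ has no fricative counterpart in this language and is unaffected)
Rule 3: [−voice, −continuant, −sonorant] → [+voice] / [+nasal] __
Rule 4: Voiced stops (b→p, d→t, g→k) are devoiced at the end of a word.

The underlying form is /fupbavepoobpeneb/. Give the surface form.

Rule 1 (stop-cluster e-epenthesis): /p/ and /b/ form a stop–stop cluster, so [e] is inserted between them. /b/ and /p/ form a stop–stop cluster, so [e] is inserted between them. /fupbavepoobpeneb/ → fupebavepoobepeneb.
Rule 2 (intervocalic spirantization): /p/ is a stop between vowels /u/ and /e/, so it spirantizes to the fricative [f]. /b/ is a stop between vowels /e/ and /a/, so it spirantizes to the fricative [v]. /p/ is a stop between vowels /e/ and /o/, so it spirantizes to the fricative [f]. /b/ is a stop between vowels /o/ and /e/, so it spirantizes to the fricative [v]. /p/ is a stop between vowels /e/ and /e/, so it spirantizes to the fricative [f]. /fupebavepoobepeneb/ → fufevavefoovefeneb.
Rule 3 (post-nasal voicing): no segment meets the environment; /fufevavefoovefeneb/ is unchanged.
Rule 4 (final devoicing): /b/ is a voiced stop in word-final position, so it devoices to [p]. /fufevavefoovefeneb/ → fufevavefoovefenep.

fufevavefoovefenep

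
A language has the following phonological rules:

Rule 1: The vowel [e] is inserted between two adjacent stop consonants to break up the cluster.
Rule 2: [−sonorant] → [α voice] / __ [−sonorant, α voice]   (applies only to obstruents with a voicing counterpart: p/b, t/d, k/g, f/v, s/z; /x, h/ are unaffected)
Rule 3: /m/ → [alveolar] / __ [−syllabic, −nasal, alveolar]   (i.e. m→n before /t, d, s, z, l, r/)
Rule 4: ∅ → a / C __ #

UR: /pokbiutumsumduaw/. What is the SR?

pokebiutunsunduawa

Rule 1 (stop-cluster e-epenthesis): /k/ and /b/ form a stop–stop cluster, so [e] is inserted between them. /pokbiutumsumduaw/ → pokebiutumsumduaw.
Rule 2 (regressive voicing assimilation): no segment meets the environment; /pokebiutumsumduaw/ is unchanged.
Rule 3 (nasal place assimilation): /m/ precedes the alveolar consonant /s/, so it assimilates in place to [n]. /m/ precedes the alveolar consonant /d/, so it assimilates in place to [n]. /pokebiutumsumduaw/ → pokebiutunsunduaw.
Rule 4 (final a-epenthesis): the form ends in the consonant /w/, so [a] is inserted word-finally. /pokebiutunsunduaw/ → pokebiutunsunduawa.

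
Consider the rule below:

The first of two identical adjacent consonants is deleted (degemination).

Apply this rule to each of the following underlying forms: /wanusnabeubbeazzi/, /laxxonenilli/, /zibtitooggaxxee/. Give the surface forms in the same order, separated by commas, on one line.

wanusnabeubeazi, laxonenili, zibtitoogaxee

/wanusnabeubbeazzi/: /bb/ is a geminate; the first /b/ deletes. /zz/ is a geminate; the first /z/ deletes. → [wanusnabeubeazi].
/laxxonenilli/: /xx/ is a geminate; the first /x/ deletes. /ll/ is a geminate; the first /l/ deletes. → [laxonenili].
/zibtitooggaxxee/: /gg/ is a geminate; the first /g/ deletes. /xx/ is a geminate; the first /x/ deletes. → [zibtitoogaxee].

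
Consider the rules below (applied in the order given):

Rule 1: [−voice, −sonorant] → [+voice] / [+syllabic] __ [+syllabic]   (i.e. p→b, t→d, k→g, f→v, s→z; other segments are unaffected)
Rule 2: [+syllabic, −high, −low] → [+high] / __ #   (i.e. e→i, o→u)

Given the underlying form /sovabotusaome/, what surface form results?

sovaboduzaomi

Rule 1 (intervocalic voicing): /t/ is a voiceless obstruent between vowels /o/ and /u/, so it voices to [d]. /s/ is a voiceless obstruent between vowels /u/ and /a/, so it voices to [z]. /sovabotusaome/ → sovaboduzaome.
Rule 2 (final vowel raising): /e/ is a mid vowel in word-final position, so it raises to [i]. /sovaboduzaome/ → sovaboduzaomi.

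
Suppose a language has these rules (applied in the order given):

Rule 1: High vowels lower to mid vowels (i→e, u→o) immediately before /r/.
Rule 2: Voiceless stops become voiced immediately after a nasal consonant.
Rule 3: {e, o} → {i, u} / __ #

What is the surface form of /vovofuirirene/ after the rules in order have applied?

vovofuerereni

Rule 1 (pre-rhotic lowering): /i/ is a high vowel immediately before /r/, so it lowers to [e]. /i/ is a high vowel immediately before /r/, so it lowers to [e]. /vovofuirirene/ → vovofuererene.
Rule 2 (post-nasal voicing): no segment meets the environment; /vovofuererene/ is unchanged.
Rule 3 (final vowel raising): /e/ is a mid vowel in word-final position, so it raises to [i]. /vovofuererene/ → vovofuerereni.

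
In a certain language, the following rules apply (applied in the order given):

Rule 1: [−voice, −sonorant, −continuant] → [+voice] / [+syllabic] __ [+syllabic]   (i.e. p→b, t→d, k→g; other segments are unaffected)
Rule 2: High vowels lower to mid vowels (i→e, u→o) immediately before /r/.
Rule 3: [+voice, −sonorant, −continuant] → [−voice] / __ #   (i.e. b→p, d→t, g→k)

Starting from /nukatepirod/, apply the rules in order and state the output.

nugadeberot

Rule 1 (intervocalic voicing): /k/ is a voiceless stop between vowels /u/ and /a/, so it voices to [g]. /t/ is a voiceless stop between vowels /a/ and /e/, so it voices to [d]. /p/ is a voiceless stop between vowels /e/ and /i/, so it voices to [b]. /nukatepirod/ → nugadebirod.
Rule 2 (pre-rhotic lowering): /i/ is a high vowel immediately before /r/, so it lowers to [e]. /nugadebirod/ → nugadeberod.
Rule 3 (final devoicing): /d/ is a voiced stop in word-final position, so it devoices to [t]. /nugadeberod/ → nugadeberot.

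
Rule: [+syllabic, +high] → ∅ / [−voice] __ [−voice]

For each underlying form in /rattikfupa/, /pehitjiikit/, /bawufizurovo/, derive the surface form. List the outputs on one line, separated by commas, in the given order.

/rattikfupa/: /i/ is a high vowel flanked by voiceless consonants /t/ and /k/, so it deletes. /u/ is a high vowel flanked by voiceless consonants /f/ and /p/, so it deletes. → [rattkfpa].
/pehitjiikit/: /i/ is a high vowel flanked by voiceless consonants /h/ and /t/, so it deletes. /i/ is a high vowel flanked by voiceless consonants /k/ and /t/, so it deletes. → [pehtjiikt].
/bawufizurovo/: the rule's environment is not met; surfaces unchanged as [bawufizurovo].

rattkfpa, pehtjiikt, bawufizurovo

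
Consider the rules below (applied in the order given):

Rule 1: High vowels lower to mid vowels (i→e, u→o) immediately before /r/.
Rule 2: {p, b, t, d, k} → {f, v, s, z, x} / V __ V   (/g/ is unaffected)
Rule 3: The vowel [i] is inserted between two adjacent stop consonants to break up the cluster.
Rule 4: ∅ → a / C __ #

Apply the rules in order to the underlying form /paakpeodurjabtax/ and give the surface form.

paakipeozorjabitaxa

Rule 1 (pre-rhotic lowering): /u/ is a high vowel immediately before /r/, so it lowers to [o]. /paakpeodurjabtax/ → paakpeodorjabtax.
Rule 2 (intervocalic spirantization): /d/ is a stop between vowels /o/ and /o/, so it spirantizes to the fricative [z]. /paakpeodorjabtax/ → paakpeozorjabtax.
Rule 3 (stop-cluster i-epenthesis): /k/ and /p/ form a stop–stop cluster, so [i] is inserted between them. /b/ and /t/ form a stop–stop cluster, so [i] is inserted between them. /paakpeozorjabtax/ → paakipeozorjabitax.
Rule 4 (final a-epenthesis): the form ends in the consonant /x/, so [a] is inserted word-finally. /paakipeozorjabitax/ → paakipeozorjabitaxa.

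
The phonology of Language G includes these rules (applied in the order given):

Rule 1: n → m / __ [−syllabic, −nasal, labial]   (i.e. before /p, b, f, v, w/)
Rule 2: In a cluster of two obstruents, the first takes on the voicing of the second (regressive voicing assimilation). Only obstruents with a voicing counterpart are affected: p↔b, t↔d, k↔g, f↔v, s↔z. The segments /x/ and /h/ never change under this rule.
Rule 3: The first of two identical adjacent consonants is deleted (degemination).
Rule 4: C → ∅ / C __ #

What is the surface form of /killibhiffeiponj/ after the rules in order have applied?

kiliphifeipon

Rule 1 (nasal place assimilation): no segment meets the environment; /killibhiffeiponj/ is unchanged.
Rule 2 (regressive voicing assimilation): /b/ precedes the voiceless obstruent /h/, so it devoices to [p] by assimilation. /killibhiffeiponj/ → killiphiffeiponj.
Rule 3 (degemination): /ll/ is a geminate; the first /l/ deletes. /ff/ is a geminate; the first /f/ deletes. /killiphiffeiponj/ → kiliphifeiponj.
Rule 4 (final cluster simplification): /j/ is the second consonant of a word-final cluster /nj/, so it deletes. /kiliphifeiponj/ → kiliphifeipon.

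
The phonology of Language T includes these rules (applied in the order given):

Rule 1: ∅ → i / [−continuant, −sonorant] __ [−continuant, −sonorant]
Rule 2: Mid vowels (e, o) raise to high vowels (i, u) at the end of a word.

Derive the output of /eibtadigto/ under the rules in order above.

Rule 1 (stop-cluster i-epenthesis): /b/ and /t/ form a stop–stop cluster, so [i] is inserted between them. /g/ and /t/ form a stop–stop cluster, so [i] is inserted between them. /eibtadigto/ → eibitadigito.
Rule 2 (final vowel raising): /o/ is a mid vowel in word-final position, so it raises to [u]. /eibitadigito/ → eibitadigitu.

eibitadigitu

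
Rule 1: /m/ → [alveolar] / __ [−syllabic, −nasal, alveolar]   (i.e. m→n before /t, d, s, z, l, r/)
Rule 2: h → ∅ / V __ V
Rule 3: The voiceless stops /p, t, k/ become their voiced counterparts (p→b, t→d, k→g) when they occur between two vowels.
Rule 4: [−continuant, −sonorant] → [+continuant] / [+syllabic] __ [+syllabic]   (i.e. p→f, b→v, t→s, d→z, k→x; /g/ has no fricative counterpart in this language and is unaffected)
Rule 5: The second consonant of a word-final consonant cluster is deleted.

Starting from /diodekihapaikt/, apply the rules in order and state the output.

Rule 1 (nasal place assimilation): no segment meets the environment; /diodekihapaikt/ is unchanged.
Rule 2 (intervocalic h-deletion): /h/ occurs between vowels /i/ and /a/, so it deletes. /diodekihapaikt/ → diodekiapaikt.
Rule 3 (intervocalic voicing): /k/ is a voiceless stop between vowels /e/ and /i/, so it voices to [g]. /p/ is a voiceless stop between vowels /a/ and /a/, so it voices to [b]. /diodekiapaikt/ → diodegiabaikt.
Rule 4 (intervocalic spirantization): /d/ is a stop between vowels /o/ and /e/, so it spirantizes to the fricative [z]. /b/ is a stop between vowels /a/ and /a/, so it spirantizes to the fricative [v]. /diodegiabaikt/ → diozegiavaikt.
Rule 5 (final cluster simplification): /t/ is the second consonant of a word-final cluster /kt/, so it deletes. /diozegiavaikt/ → diozegiavaik.

diozegiavaik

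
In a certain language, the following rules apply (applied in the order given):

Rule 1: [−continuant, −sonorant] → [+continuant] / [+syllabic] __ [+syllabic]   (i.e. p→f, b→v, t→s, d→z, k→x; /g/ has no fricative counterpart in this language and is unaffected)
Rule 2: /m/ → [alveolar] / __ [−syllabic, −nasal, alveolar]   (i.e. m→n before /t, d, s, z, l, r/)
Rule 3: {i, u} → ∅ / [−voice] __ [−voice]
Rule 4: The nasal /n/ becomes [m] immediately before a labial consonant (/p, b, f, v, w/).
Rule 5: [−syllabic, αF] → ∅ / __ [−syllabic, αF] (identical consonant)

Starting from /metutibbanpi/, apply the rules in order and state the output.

mesibampi

Rule 1 (intervocalic spirantization): /t/ is a stop between vowels /e/ and /u/, so it spirantizes to the fricative [s]. /t/ is a stop between vowels /u/ and /i/, so it spirantizes to the fricative [s]. /metutibbanpi/ → mesusibbanpi.
Rule 2 (nasal place assimilation): no segment meets the environment; /mesusibbanpi/ is unchanged.
Rule 3 (high vowel syncope): /u/ is a high vowel flanked by voiceless consonants /s/ and /s/, so it deletes. /mesusibbanpi/ → messibbanpi.
Rule 4 (nasal place assimilation): /n/ precedes the labial consonant /p/, so it assimilates in place to [m]. /messibbanpi/ → messibbampi.
Rule 5 (degemination): /ss/ is a geminate; the first /s/ deletes. /bb/ is a geminate; the first /b/ deletes. /messibbampi/ → mesibampi.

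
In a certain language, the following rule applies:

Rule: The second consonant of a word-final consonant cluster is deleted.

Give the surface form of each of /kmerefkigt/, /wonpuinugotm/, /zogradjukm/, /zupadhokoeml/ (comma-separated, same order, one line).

kmerefkig, wonpuinugot, zogradjuk, zupadhokoem

/kmerefkigt/: /t/ is the second consonant of a word-final cluster /gt/, so it deletes. → [kmerefkig].
/wonpuinugotm/: /m/ is the second consonant of a word-final cluster /tm/, so it deletes. → [wonpuinugot].
/zogradjukm/: /m/ is the second consonant of a word-final cluster /km/, so it deletes. → [zogradjuk].
/zupadhokoeml/: /l/ is the second consonant of a word-final cluster /ml/, so it deletes. → [zupadhokoem].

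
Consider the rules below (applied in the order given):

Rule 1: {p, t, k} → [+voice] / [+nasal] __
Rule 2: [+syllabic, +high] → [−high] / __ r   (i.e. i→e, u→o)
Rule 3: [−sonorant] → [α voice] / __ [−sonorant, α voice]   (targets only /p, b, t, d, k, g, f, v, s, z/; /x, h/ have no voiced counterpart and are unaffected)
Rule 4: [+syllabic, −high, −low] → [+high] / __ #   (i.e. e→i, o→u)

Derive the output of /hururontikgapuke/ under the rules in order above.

Rule 1 (post-nasal voicing): /t/ is a voiceless stop immediately after the nasal /n/, so it voices to [d]. /hururontikgapuke/ → hururondikgapuke.
Rule 2 (pre-rhotic lowering): /u/ is a high vowel immediately before /r/, so it lowers to [o]. /u/ is a high vowel immediately before /r/, so it lowers to [o]. /hururondikgapuke/ → hororondikgapuke.
Rule 3 (regressive voicing assimilation): /k/ precedes the voiced obstruent /g/, so it voices to [g] by assimilation. /hororondikgapuke/ → hororondiggapuke.
Rule 4 (final vowel raising): /e/ is a mid vowel in word-final position, so it raises to [i]. /hororondiggapuke/ → hororondiggapuki.

hororondiggapuki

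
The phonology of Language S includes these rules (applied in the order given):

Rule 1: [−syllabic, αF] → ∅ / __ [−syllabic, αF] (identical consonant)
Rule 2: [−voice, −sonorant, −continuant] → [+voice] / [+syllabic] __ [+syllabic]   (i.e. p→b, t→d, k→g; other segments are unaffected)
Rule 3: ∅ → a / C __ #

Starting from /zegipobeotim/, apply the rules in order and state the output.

zegibobeodima

Rule 1 (degemination): no segment meets the environment; /zegipobeotim/ is unchanged.
Rule 2 (intervocalic voicing): /p/ is a voiceless stop between vowels /i/ and /o/, so it voices to [b]. /t/ is a voiceless stop between vowels /o/ and /i/, so it voices to [d]. /zegipobeotim/ → zegibobeodim.
Rule 3 (final a-epenthesis): the form ends in the consonant /m/, so [a] is inserted word-finally. /zegibobeodim/ → zegibobeodima.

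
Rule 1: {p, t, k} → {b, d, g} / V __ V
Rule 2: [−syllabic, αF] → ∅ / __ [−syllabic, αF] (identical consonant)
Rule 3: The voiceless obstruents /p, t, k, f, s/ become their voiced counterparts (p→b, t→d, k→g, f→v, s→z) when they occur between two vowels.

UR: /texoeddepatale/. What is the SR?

texoedebadale

Rule 1 (intervocalic voicing): /p/ is a voiceless stop between vowels /e/ and /a/, so it voices to [b]. /t/ is a voiceless stop between vowels /a/ and /a/, so it voices to [d]. /texoeddepatale/ → texoeddebadale.
Rule 2 (degemination): /dd/ is a geminate; the first /d/ deletes. /texoeddebadale/ → texoedebadale.
Rule 3 (intervocalic voicing): no segment meets the environment; /texoedebadale/ is unchanged.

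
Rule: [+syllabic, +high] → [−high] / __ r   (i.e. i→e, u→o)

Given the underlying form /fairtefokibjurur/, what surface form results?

faertefokibjoror

Scanning /fairtefokibjurur/: /i/ is a high vowel immediately before /r/, so it lowers to [e]; /i/ at position 10 is not in the conditioning environment; /u/ is a high vowel immediately before /r/, so it lowers to [o]; /u/ is a high vowel immediately before /r/, so it lowers to [o].
Result: [faertefokibjoror].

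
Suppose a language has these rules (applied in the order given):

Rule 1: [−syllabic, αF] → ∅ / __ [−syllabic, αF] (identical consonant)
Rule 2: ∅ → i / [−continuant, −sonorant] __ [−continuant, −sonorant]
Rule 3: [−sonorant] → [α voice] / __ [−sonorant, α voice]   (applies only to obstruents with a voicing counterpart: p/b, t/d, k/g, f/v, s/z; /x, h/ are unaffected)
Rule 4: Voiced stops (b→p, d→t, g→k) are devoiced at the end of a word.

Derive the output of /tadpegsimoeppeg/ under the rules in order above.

tadipeksimoepek

Rule 1 (degemination): /pp/ is a geminate; the first /p/ deletes. /tadpegsimoeppeg/ → tadpegsimoepeg.
Rule 2 (stop-cluster i-epenthesis): /d/ and /p/ form a stop–stop cluster, so [i] is inserted between them. /tadpegsimoepeg/ → tadipegsimoepeg.
Rule 3 (regressive voicing assimilation): /g/ precedes the voiceless obstruent /s/, so it devoices to [k] by assimilation. /tadipegsimoepeg/ → tadipeksimoepeg.
Rule 4 (final devoicing): /g/ is a voiced stop in word-final position, so it devoices to [k]. /tadipeksimoepeg/ → tadipeksimoepek.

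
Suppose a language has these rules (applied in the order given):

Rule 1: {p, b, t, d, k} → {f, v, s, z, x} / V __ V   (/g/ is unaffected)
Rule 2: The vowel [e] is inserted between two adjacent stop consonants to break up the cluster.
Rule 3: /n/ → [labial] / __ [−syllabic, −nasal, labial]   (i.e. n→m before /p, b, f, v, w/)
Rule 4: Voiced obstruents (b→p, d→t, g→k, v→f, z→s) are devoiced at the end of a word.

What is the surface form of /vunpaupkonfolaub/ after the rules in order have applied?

Rule 1 (intervocalic spirantization): no segment meets the environment; /vunpaupkonfolaub/ is unchanged.
Rule 2 (stop-cluster e-epenthesis): /p/ and /k/ form a stop–stop cluster, so [e] is inserted between them. /vunpaupkonfolaub/ → vunpaupekonfolaub.
Rule 3 (nasal place assimilation): /n/ precedes the labial consonant /p/, so it assimilates in place to [m]. /n/ precedes the labial consonant /f/, so it assimilates in place to [m]. /vunpaupekonfolaub/ → vumpaupekomfolaub.
Rule 4 (final devoicing): /b/ is a voiced obstruent in word-final position, so it devoices to [p]. /vumpaupekomfolaub/ → vumpaupekomfolaup.

vumpaupekomfolaup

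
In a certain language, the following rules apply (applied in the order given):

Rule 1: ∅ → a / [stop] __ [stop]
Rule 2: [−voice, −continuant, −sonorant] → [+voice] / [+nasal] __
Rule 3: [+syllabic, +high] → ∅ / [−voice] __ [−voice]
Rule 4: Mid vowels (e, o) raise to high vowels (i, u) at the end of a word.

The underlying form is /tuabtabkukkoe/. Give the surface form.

tuabatabakkakoi

Rule 1 (stop-cluster a-epenthesis): /b/ and /t/ form a stop–stop cluster, so [a] is inserted between them. /b/ and /k/ form a stop–stop cluster, so [a] is inserted between them. /k/ and /k/ form a stop–stop cluster, so [a] is inserted between them. /tuabtabkukkoe/ → tuabatabakukakoe.
Rule 2 (post-nasal voicing): no segment meets the environment; /tuabatabakukakoe/ is unchanged.
Rule 3 (high vowel syncope): /u/ is a high vowel flanked by voiceless consonants /k/ and /k/, so it deletes. /tuabatabakukakoe/ → tuabatabakkakoe.
Rule 4 (final vowel raising): /e/ is a mid vowel in word-final position, so it raises to [i]. /tuabatabakkakoe/ → tuabatabakkakoi.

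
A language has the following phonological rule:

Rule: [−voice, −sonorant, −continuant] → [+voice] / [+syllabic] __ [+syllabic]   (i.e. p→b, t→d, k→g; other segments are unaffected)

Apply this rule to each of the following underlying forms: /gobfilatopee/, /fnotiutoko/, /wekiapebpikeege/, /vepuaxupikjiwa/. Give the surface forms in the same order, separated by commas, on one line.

gobfiladobee, fnodiudogo, wegiabebpigeege, vebuaxubikjiwa

/gobfilatopee/: /t/ is a voiceless stop between vowels /a/ and /o/, so it voices to [d]. /p/ is a voiceless stop between vowels /o/ and /e/, so it voices to [b]. → [gobfiladobee].
/fnotiutoko/: /t/ is a voiceless stop between vowels /o/ and /i/, so it voices to [d]. /t/ is a voiceless stop between vowels /u/ and /o/, so it voices to [d]. /k/ is a voiceless stop between vowels /o/ and /o/, so it voices to [g]. → [fnodiudogo].
/wekiapebpikeege/: /k/ is a voiceless stop between vowels /e/ and /i/, so it voices to [g]. /p/ is a voiceless stop between vowels /a/ and /e/, so it voices to [b]. /k/ is a voiceless stop between vowels /i/ and /e/, so it voices to [g]. → [wegiabebpigeege].
/vepuaxupikjiwa/: /p/ is a voiceless stop between vowels /e/ and /u/, so it voices to [b]. /p/ is a voiceless stop between vowels /u/ and /i/, so it voices to [b]. → [vebuaxubikjiwa].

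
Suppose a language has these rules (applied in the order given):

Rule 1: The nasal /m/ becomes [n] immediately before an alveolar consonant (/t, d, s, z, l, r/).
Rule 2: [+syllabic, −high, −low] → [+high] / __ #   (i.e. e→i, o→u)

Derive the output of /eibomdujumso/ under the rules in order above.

eibondujunsu

Rule 1 (nasal place assimilation): /m/ precedes the alveolar consonant /d/, so it assimilates in place to [n]. /m/ precedes the alveolar consonant /s/, so it assimilates in place to [n]. /eibomdujumso/ → eibondujunso.
Rule 2 (final vowel raising): /o/ is a mid vowel in word-final position, so it raises to [u]. /eibondujunso/ → eibondujunsu.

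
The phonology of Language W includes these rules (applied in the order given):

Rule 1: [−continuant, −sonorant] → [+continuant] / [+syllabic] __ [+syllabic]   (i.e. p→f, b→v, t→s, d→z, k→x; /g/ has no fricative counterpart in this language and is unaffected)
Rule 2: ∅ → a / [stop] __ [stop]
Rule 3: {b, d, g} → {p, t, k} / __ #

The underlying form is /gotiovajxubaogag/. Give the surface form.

gosiovajxuvaogak

Rule 1 (intervocalic spirantization): /t/ is a stop between vowels /o/ and /i/, so it spirantizes to the fricative [s]. /b/ is a stop between vowels /u/ and /a/, so it spirantizes to the fricative [v]. /gotiovajxubaogag/ → gosiovajxuvaogag.
Rule 2 (stop-cluster a-epenthesis): no segment meets the environment; /gosiovajxuvaogag/ is unchanged.
Rule 3 (final devoicing): /g/ is a voiced stop in word-final position, so it devoices to [k]. /gosiovajxuvaogag/ → gosiovajxuvaogak.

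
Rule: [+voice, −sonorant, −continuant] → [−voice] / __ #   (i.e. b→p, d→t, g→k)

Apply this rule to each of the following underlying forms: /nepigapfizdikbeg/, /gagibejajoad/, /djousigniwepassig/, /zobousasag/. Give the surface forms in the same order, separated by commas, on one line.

nepigapfizdikbek, gagibejajoat, djousigniwepassik, zobousasak

/nepigapfizdikbeg/: /g/ is a voiced stop in word-final position, so it devoices to [k]. → [nepigapfizdikbek].
/gagibejajoad/: /d/ is a voiced stop in word-final position, so it devoices to [t]. → [gagibejajoat].
/djousigniwepassig/: /g/ is a voiced stop in word-final position, so it devoices to [k]. → [djousigniwepassik].
/zobousasag/: /g/ is a voiced stop in word-final position, so it devoices to [k]. → [zobousasak].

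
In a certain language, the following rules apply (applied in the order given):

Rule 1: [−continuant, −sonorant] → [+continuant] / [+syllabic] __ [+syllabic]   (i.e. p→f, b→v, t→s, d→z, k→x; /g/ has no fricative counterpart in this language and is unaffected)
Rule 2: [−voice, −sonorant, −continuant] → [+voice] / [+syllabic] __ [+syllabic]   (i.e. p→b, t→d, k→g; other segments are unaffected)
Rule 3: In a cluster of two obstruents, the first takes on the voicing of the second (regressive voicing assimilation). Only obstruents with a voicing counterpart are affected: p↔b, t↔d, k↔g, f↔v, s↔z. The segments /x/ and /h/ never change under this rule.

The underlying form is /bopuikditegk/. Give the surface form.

bofuigdisekk

Rule 1 (intervocalic spirantization): /p/ is a stop between vowels /o/ and /u/, so it spirantizes to the fricative [f]. /t/ is a stop between vowels /i/ and /e/, so it spirantizes to the fricative [s]. /bopuikditegk/ → bofuikdisegk.
Rule 2 (intervocalic voicing): no segment meets the environment; /bofuikdisegk/ is unchanged.
Rule 3 (regressive voicing assimilation): /k/ precedes the voiced obstruent /d/, so it voices to [g] by assimilation. /g/ precedes the voiceless obstruent /k/, so it devoices to [k] by assimilation. /bofuikdisegk/ → bofuigdisekk.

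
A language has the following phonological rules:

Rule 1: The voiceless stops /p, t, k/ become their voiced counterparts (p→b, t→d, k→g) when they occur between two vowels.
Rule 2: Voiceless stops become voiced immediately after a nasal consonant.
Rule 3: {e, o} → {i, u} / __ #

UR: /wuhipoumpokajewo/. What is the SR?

wuhiboumbogajewu

Rule 1 (intervocalic voicing): /p/ is a voiceless stop between vowels /i/ and /o/, so it voices to [b]. /k/ is a voiceless stop between vowels /o/ and /a/, so it voices to [g]. /wuhipoumpokajewo/ → wuhiboumpogajewo.
Rule 2 (post-nasal voicing): /p/ is a voiceless stop immediately after the nasal /m/, so it voices to [b]. /wuhiboumpogajewo/ → wuhiboumbogajewo.
Rule 3 (final vowel raising): /o/ is a mid vowel in word-final position, so it raises to [u]. /wuhiboumbogajewo/ → wuhiboumbogajewu.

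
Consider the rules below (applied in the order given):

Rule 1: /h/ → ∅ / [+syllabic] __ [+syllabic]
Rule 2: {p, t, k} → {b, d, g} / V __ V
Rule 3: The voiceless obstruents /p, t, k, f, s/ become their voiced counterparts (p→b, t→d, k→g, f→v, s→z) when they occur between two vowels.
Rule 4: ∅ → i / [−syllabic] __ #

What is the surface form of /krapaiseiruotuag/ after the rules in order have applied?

Rule 1 (intervocalic h-deletion): no segment meets the environment; /krapaiseiruotuag/ is unchanged.
Rule 2 (intervocalic voicing): /p/ is a voiceless stop between vowels /a/ and /a/, so it voices to [b]. /t/ is a voiceless stop between vowels /o/ and /u/, so it voices to [d]. /krapaiseiruotuag/ → krabaiseiruoduag.
Rule 3 (intervocalic voicing): /s/ is a voiceless obstruent between vowels /i/ and /e/, so it voices to [z]. /krabaiseiruoduag/ → krabaizeiruoduag.
Rule 4 (final i-epenthesis): the form ends in the consonant /g/, so [i] is inserted word-finally. /krabaizeiruoduag/ → krabaizeiruoduagi.

krabaizeiruoduagi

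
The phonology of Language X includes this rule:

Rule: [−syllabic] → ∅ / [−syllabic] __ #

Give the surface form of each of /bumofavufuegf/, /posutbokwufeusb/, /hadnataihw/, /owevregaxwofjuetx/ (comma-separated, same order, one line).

/bumofavufuegf/: /f/ is the second consonant of a word-final cluster /gf/, so it deletes. → [bumofavufueg].
/posutbokwufeusb/: /b/ is the second consonant of a word-final cluster /sb/, so it deletes. → [posutbokwufeus].
/hadnataihw/: /w/ is the second consonant of a word-final cluster /hw/, so it deletes. → [hadnataih].
/owevregaxwofjuetx/: /x/ is the second consonant of a word-final cluster /tx/, so it deletes. → [owevregaxwofjuet].

bumofavufueg, posutbokwufeus, hadnataih, owevregaxwofjuet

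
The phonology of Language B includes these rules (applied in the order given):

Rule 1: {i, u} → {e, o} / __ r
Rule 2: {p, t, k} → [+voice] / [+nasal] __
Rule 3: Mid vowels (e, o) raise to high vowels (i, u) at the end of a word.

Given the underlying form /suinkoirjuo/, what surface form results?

suingoerjuu

Rule 1 (pre-rhotic lowering): /i/ is a high vowel immediately before /r/, so it lowers to [e]. /suinkoirjuo/ → suinkoerjuo.
Rule 2 (post-nasal voicing): /k/ is a voiceless stop immediately after the nasal /n/, so it voices to [g]. /suinkoerjuo/ → suingoerjuo.
Rule 3 (final vowel raising): /o/ is a mid vowel in word-final position, so it raises to [u]. /suingoerjuo/ → suingoerjuu.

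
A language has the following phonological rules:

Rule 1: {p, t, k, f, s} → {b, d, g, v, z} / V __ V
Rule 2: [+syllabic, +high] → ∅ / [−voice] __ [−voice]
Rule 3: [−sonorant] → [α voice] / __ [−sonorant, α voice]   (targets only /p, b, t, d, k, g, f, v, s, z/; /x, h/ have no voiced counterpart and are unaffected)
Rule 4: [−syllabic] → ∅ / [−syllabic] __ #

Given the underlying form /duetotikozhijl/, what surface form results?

Rule 1 (intervocalic voicing): /t/ is a voiceless obstruent between vowels /e/ and /o/, so it voices to [d]. /t/ is a voiceless obstruent between vowels /o/ and /i/, so it voices to [d]. /k/ is a voiceless obstruent between vowels /i/ and /o/, so it voices to [g]. /duetotikozhijl/ → duedodigozhijl.
Rule 2 (high vowel syncope): no segment meets the environment; /duedodigozhijl/ is unchanged.
Rule 3 (regressive voicing assimilation): /z/ precedes the voiceless obstruent /h/, so it devoices to [s] by assimilation. /duedodigozhijl/ → duedodigoshijl.
Rule 4 (final cluster simplification): /l/ is the second consonant of a word-final cluster /jl/, so it deletes. /duedodigoshijl/ → duedodigoshij.

duedodigoshij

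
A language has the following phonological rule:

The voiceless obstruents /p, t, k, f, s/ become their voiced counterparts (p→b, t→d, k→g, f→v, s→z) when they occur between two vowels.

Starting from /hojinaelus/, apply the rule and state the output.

hojinaelus

No segment of /hojinaelus/ meets the structural description of the rule, so the form surfaces unchanged.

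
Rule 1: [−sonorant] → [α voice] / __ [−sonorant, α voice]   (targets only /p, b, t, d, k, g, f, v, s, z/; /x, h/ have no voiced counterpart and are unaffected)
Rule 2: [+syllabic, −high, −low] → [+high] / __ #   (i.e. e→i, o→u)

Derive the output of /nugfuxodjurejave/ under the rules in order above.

Rule 1 (regressive voicing assimilation): /g/ precedes the voiceless obstruent /f/, so it devoices to [k] by assimilation. /nugfuxodjurejave/ → nukfuxodjurejave.
Rule 2 (final vowel raising): /e/ is a mid vowel in word-final position, so it raises to [i]. /nukfuxodjurejave/ → nukfuxodjurejavi.

nukfuxodjurejavi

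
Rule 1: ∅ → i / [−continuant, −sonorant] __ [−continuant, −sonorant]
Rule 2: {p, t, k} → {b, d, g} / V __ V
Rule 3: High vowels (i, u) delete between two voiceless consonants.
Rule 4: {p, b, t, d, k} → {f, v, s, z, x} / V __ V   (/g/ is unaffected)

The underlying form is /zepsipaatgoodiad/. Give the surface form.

Rule 1 (stop-cluster i-epenthesis): /t/ and /g/ form a stop–stop cluster, so [i] is inserted between them. /zepsipaatgoodiad/ → zepsipaatigoodiad.
Rule 2 (intervocalic voicing): /p/ is a voiceless stop between vowels /i/ and /a/, so it voices to [b]. /t/ is a voiceless stop between vowels /a/ and /i/, so it voices to [d]. /zepsipaatigoodiad/ → zepsibaadigoodiad.
Rule 3 (high vowel syncope): no segment meets the environment; /zepsibaadigoodiad/ is unchanged.
Rule 4 (intervocalic spirantization): /b/ is a stop between vowels /i/ and /a/, so it spirantizes to the fricative [v]. /d/ is a stop between vowels /a/ and /i/, so it spirantizes to the fricative [z]. /d/ is a stop between vowels /o/ and /i/, so it spirantizes to the fricative [z]. /zepsibaadigoodiad/ → zepsivaazigooziad.

zepsivaazigooziad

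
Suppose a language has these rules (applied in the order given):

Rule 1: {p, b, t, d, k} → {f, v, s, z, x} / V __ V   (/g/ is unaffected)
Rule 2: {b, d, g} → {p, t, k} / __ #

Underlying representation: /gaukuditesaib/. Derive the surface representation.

Rule 1 (intervocalic spirantization): /k/ is a stop between vowels /u/ and /u/, so it spirantizes to the fricative [x]. /d/ is a stop between vowels /u/ and /i/, so it spirantizes to the fricative [z]. /t/ is a stop between vowels /i/ and /e/, so it spirantizes to the fricative [s]. /gaukuditesaib/ → gauxuzisesaib.
Rule 2 (final devoicing): /b/ is a voiced stop in word-final position, so it devoices to [p]. /gauxuzisesaib/ → gauxuzisesaip.

gauxuzisesaip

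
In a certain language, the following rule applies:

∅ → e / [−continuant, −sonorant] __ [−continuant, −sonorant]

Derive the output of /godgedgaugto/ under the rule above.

/d/ and /g/ form a stop–stop cluster, so [e] is inserted between them.
/d/ and /g/ form a stop–stop cluster, so [e] is inserted between them.
/g/ and /t/ form a stop–stop cluster, so [e] is inserted between them.
Surface form: [godegedegaugeto].

godegedegaugeto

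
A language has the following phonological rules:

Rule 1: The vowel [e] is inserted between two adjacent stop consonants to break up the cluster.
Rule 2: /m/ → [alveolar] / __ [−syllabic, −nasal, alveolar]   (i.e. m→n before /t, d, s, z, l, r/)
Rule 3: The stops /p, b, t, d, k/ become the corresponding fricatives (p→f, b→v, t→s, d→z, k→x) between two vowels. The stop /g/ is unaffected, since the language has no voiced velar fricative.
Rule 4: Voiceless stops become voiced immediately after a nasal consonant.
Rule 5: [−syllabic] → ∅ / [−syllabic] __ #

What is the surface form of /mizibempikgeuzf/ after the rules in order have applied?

Rule 1 (stop-cluster e-epenthesis): /k/ and /g/ form a stop–stop cluster, so [e] is inserted between them. /mizibempikgeuzf/ → mizibempikegeuzf.
Rule 2 (nasal place assimilation): no segment meets the environment; /mizibempikegeuzf/ is unchanged.
Rule 3 (intervocalic spirantization): /b/ is a stop between vowels /i/ and /e/, so it spirantizes to the fricative [v]. /k/ is a stop between vowels /i/ and /e/, so it spirantizes to the fricative [x]. /mizibempikegeuzf/ → mizivempixegeuzf.
Rule 4 (post-nasal voicing): /p/ is a voiceless stop immediately after the nasal /m/, so it voices to [b]. /mizivempixegeuzf/ → mizivembixegeuzf.
Rule 5 (final cluster simplification): /f/ is the second consonant of a word-final cluster /zf/, so it deletes. /mizivembixegeuzf/ → mizivembixegeuz.

mizivembixegeuz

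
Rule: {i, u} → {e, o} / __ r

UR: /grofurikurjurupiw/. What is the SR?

/u/ is a high vowel immediately before /r/, so it lowers to [o].
/u/ is a high vowel immediately before /r/, so it lowers to [o].
/u/ is a high vowel immediately before /r/, so it lowers to [o].
The other instances of /i/, /u/ do not occur in the required environment and remain unchanged.
Surface form: [groforikorjorupiw].

groforikorjorupiw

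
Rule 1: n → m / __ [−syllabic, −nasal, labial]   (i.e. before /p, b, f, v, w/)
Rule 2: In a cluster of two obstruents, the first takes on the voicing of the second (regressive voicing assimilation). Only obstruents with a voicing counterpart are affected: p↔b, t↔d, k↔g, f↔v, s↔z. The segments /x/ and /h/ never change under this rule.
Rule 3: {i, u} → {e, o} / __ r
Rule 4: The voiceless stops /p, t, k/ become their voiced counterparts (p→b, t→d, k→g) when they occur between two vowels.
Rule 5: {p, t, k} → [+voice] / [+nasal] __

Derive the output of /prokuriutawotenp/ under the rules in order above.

progoriudawodemb

Rule 1 (nasal place assimilation): /n/ precedes the labial consonant /p/, so it assimilates in place to [m]. /prokuriutawotenp/ → prokuriutawotemp.
Rule 2 (regressive voicing assimilation): no segment meets the environment; /prokuriutawotemp/ is unchanged.
Rule 3 (pre-rhotic lowering): /u/ is a high vowel immediately before /r/, so it lowers to [o]. /prokuriutawotemp/ → prokoriutawotemp.
Rule 4 (intervocalic voicing): /k/ is a voiceless stop between vowels /o/ and /o/, so it voices to [g]. /t/ is a voiceless stop between vowels /u/ and /a/, so it voices to [d]. /t/ is a voiceless stop between vowels /o/ and /e/, so it voices to [d]. /prokoriutawotemp/ → progoriudawodemp.
Rule 5 (post-nasal voicing): /p/ is a voiceless stop immediately after the nasal /m/, so it voices to [b]. /progoriudawodemp/ → progoriudawodemb.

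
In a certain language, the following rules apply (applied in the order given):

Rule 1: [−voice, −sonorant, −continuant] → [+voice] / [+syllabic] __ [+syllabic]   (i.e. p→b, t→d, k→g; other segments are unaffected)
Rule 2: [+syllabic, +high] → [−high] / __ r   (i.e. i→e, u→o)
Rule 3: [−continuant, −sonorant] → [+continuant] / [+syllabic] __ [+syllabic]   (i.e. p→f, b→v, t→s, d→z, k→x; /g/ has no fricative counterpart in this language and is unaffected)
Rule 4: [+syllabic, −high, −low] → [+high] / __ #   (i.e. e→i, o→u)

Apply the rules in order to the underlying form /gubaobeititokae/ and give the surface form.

guvaoveizizogai

Rule 1 (intervocalic voicing): /t/ is a voiceless stop between vowels /i/ and /i/, so it voices to [d]. /t/ is a voiceless stop between vowels /i/ and /o/, so it voices to [d]. /k/ is a voiceless stop between vowels /o/ and /a/, so it voices to [g]. /gubaobeititokae/ → gubaobeididogae.
Rule 2 (pre-rhotic lowering): no segment meets the environment; /gubaobeididogae/ is unchanged.
Rule 3 (intervocalic spirantization): /b/ is a stop between vowels /u/ and /a/, so it spirantizes to the fricative [v]. /b/ is a stop between vowels /o/ and /e/, so it spirantizes to the fricative [v]. /d/ is a stop between vowels /i/ and /i/, so it spirantizes to the fricative [z]. /d/ is a stop between vowels /i/ and /o/, so it spirantizes to the fricative [z]. /gubaobeididogae/ → guvaoveizizogae.
Rule 4 (final vowel raising): /e/ is a mid vowel in word-final position, so it raises to [i]. /guvaoveizizogae/ → guvaoveizizogai.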